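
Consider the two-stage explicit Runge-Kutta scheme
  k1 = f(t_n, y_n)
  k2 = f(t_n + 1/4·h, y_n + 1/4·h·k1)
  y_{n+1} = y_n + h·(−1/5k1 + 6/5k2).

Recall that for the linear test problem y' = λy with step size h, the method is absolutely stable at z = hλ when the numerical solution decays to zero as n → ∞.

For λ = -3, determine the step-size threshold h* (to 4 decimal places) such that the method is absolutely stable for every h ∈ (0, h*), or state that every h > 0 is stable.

Set f=λy, z=hλ:
  k1=λy_n ⇒ h·k1=z·y_n;  k2=λ(1+1/4z)y_n ⇒ h·k2=z(1+1/4z)y_n
  y_{n+1}/y_n = 1 − 1/5z + 6/5z(1+1/4z) = 1 + z + 3/10z²
  Hence R(z) = 1 + z + 3/10z².

Find x<0 with |R(x)|<1.
x=-0.98: |R|=0.3081
R=1: x+3/10x²=0 ⇒ x=−10/3=-3.3333; min R=1−1/(4·3/10)=0.1667>−1
Confirm numerically:
  x=-2.960: |R|=0.66848 <1
  x=-2.736: |R|=0.50971 <1
  x=-1.789: |R|=0.17116 <1
  x=-3.691: |R|=1.39604 >1
  x=-3.607: |R|=1.29613 >1
  x=-3.586: |R|=1.27182 >1
Interval (-3.3333, 0).

(-3.3333,0); λ=-3 ⇒ h* = (10/3)/3 = 1.1111.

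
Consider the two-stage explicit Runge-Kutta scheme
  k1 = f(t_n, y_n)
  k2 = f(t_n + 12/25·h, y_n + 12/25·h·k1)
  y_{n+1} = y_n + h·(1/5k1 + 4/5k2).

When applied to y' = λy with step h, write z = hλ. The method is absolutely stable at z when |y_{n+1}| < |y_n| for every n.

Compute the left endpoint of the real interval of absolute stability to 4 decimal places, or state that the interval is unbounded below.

On y'=λy, z=hλ:
  k1=λy_n ⇒ h·k1=z·y_n;  k2=λ(1+12/25z)y_n ⇒ h·k2=z(1+12/25z)y_n
  y_{n+1}/y_n = 1 + 1/5z + 4/5z(1+12/25z) = 1 + z + 48/125z²
  R(z) = 1 + z + 48/125z².

Find x<0 with |R(x)|<1.
x=-0.85: |R|=0.4274
R=1: x+48/125x²=0 ⇒ x=−125/48=-2.6042; min R=1−1/(4·48/125)=0.3490>−1
Confirm numerically:
  x=-1.499: |R|=0.36385 <1
  x=-1.391: |R|=0.35199 <1
  x=-1.330: |R|=0.34926 <1
  x=-2.854: |R|=1.27380 >1
  x=-2.831: |R|=1.24659 >1
Interval (-2.6042, 0).

left endpoint -2.6042.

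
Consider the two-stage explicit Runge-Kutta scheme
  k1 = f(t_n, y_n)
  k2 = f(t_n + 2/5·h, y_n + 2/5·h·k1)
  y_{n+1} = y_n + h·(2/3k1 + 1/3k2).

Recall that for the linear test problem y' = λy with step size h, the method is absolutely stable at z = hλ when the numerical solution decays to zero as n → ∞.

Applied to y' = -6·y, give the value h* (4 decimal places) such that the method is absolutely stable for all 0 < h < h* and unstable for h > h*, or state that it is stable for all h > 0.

(-7.5000,0); λ=-6 ⇒ h* = (15/2)/6 = 1.2500.

On y'=λy, z=hλ:
  k1=λy_n ⇒ h·k1=z·y_n;  k2=λ(1+2/5z)y_n ⇒ h·k2=z(1+2/5z)y_n
  y_{n+1}/y_n = 1 + 2/3z + 1/3z(1+2/5z) = 1 + z + 2/15z²
  ⇒ R(z) = 1 + z + 2/15z².

Find x<0 with |R(x)|<1.
x=-1.2: |R|=0.0080
R=1: x+2/15x²=0 ⇒ x=−15/2=-7.5000; min R=1−1/(4·2/15)=-0.8750>−1
Confirm numerically:
  x=-6.900: |R|=0.44800 <1
  x=-6.623: |R|=0.22555 <1
  x=-5.870: |R|=0.27575 <1
  x=-4.277: |R|=0.83797 <1
  x=-7.830: |R|=1.34452 >1
  x=-7.757: |R|=1.26581 >1
Stable set (-7.5000, 0).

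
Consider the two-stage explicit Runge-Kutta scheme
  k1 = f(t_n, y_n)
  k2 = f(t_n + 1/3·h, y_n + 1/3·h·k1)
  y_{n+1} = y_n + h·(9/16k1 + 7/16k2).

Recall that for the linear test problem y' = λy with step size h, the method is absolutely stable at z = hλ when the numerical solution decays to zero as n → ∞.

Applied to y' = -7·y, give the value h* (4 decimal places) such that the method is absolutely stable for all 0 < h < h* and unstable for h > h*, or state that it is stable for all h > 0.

Test eqn y'=λy, z=hλ:
  k1=λy_n ⇒ h·k1=z·y_n;  k2=λ(1+1/3z)y_n ⇒ h·k2=z(1+1/3z)y_n
  y_{n+1}/y_n = 1 + 9/16z + 7/16z(1+1/3z) = 1 + z + 7/48z²
  so R(z) = 1 + z + 7/48z².

Need |R(x)|<1, x<0.
x=-0.87: |R|=0.2404
R=1: x+7/48x²=0 ⇒ x=−48/7=-6.8571; min R=1−1/(4·7/48)=-0.7143>−1
Confirm numerically:
  x=-5.411: |R|=0.14116 <1
  x=-3.558: |R|=0.71184 <1
  x=-3.009: |R|=0.68861 <1
  x=-7.398: |R|=1.58352 >1
  x=-6.999: |R|=1.14479 >1
Stable set (-6.8571, 0).

(-6.8571,0); λ=-7 ⇒ h* = (48/7)/7 = 0.9796.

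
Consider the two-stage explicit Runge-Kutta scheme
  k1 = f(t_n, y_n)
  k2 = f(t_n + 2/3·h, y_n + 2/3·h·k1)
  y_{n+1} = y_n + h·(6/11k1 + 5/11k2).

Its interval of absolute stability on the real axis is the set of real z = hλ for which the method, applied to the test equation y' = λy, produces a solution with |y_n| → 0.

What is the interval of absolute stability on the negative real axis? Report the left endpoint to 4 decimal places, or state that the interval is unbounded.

z∈(-3.3000,0).

With y'=λy (z=hλ):
  k1=λy_n ⇒ h·k1=z·y_n;  k2=λ(1+2/3z)y_n ⇒ h·k2=z(1+2/3z)y_n
  y_{n+1}/y_n = 1 + 6/11z + 5/11z(1+2/3z) = 1 + z + 10/33z²
  ⇒ R(z) = 1 + z + 10/33z².

Find x<0 with |R(x)|<1.
x=-1.52: |R|=0.1801
R=1: x+10/33x²=0 ⇒ x=−33/10=-3.3000; min R=1−1/(4·10/33)=0.1750>−1
Confirm numerically:
  x=-2.276: |R|=0.29375 <1
  x=-2.008: |R|=0.21384 <1
  x=-1.936: |R|=0.19979 <1
  x=-3.727: |R|=1.48225 >1
  x=-3.432: |R|=1.13728 >1
Interval (-3.3000, 0).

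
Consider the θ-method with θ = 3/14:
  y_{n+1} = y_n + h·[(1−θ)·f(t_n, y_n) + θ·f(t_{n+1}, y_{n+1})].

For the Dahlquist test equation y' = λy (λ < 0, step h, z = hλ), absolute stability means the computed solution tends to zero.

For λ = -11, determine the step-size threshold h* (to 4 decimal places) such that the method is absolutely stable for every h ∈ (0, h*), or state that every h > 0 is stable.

(-3.5000,0); λ=-11 ⇒ h* = (7/2)/11 = 0.3182.

Set f=λy, z=hλ:
  y_{n+1} = y_n + z·[11/14·y_n + 3/14·y_{n+1}] ⇒ (1 − 3/14z)y_{n+1} = (1 + 11/14z)y_n
  ⇒ R(z) = (1 + 11/14z)/(1 − 3/14z).

Boundary: |R(x)|=1, x<0.
x=-0.75: |R|=0.3538
R=−1: 1+11/14x = −1+3/14x ⇒ -4/7x=2 ⇒ x=2/(-4/7)=-3.5000
Confirm numerically:
  x=-3.024: |R|=0.83495 <1
  x=-2.522: |R|=0.63721 <1
  x=-2.511: |R|=0.63256 <1
  x=-1.658: |R|=0.22336 <1
  x=-3.761: |R|=1.08259 >1
  x=-3.732: |R|=1.07366 >1
So |R|<1 on (-3.5000, 0).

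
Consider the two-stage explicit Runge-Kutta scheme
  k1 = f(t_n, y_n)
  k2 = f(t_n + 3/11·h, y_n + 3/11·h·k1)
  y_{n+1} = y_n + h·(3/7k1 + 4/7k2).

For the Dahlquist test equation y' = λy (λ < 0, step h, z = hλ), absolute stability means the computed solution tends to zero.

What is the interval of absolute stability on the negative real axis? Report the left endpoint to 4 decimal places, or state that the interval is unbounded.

z∈(-6.4167,0).

Test eqn y'=λy, z=hλ:
  k1=λy_n ⇒ h·k1=z·y_n;  k2=λ(1+3/11z)y_n ⇒ h·k2=z(1+3/11z)y_n
  y_{n+1}/y_n = 1 + 3/7z + 4/7z(1+3/11z) = 1 + z + 12/77z²
  Hence R(z) = 1 + z + 12/77z².

Find x<0 with |R(x)|<1.
x=-0.47: |R|=0.5644
R=1: x+12/77x²=0 ⇒ x=−77/12=-6.4167; min R=1−1/(4·12/77)=-0.6042>−1
Confirm numerically:
  x=-6.376: |R|=0.95959 <1
  x=-6.009: |R|=0.61823 <1
  x=-4.081: |R|=0.48548 <1
  x=-3.404: |R|=0.59820 <1
  x=-6.719: |R|=1.31658 >1
  x=-6.627: |R|=1.21723 >1
Interval (-6.4167, 0).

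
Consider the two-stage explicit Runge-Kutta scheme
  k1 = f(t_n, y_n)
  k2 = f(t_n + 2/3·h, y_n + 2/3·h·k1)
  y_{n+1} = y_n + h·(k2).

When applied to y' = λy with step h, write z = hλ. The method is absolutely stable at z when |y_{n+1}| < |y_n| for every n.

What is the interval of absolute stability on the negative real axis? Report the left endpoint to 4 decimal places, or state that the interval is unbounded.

(-1.5000, 0).

Set f=λy, z=hλ:
  k1=λy_n ⇒ h·k1=z·y_n;  k2=λ(1+2/3z)y_n ⇒ h·k2=z(1+2/3z)y_n
  y_{n+1}/y_n = 1 + z(1+2/3z) = 1 + z + 2/3z²
  Hence R(z) = 1 + z + 2/3z².

Solve |R(x)|<1 on ℝ⁻.
x=-1.2: |R|=0.7600
R=1: x+2/3x²=0 ⇒ x=−3/2=-1.5000; min R=1−1/(4·2/3)=0.6250>−1
Confirm numerically:
  x=-1.312: |R|=0.83556 <1
  x=-1.267: |R|=0.80319 <1
  x=-0.971: |R|=0.65756 <1
  x=-0.842: |R|=0.63064 <1
  x=-1.820: |R|=1.38827 >1
  x=-1.539: |R|=1.04001 >1
Interval (-1.5000, 0).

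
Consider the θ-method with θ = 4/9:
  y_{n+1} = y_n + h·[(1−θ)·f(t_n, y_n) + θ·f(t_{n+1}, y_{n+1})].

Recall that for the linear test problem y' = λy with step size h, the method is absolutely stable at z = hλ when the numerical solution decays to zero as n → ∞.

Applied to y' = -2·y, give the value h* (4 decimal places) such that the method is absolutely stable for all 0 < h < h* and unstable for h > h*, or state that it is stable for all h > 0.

(-18.0000,0); λ=-2 ⇒ h* = (18)/2 = 9.0000.

Set f=λy, z=hλ:
  y_{n+1} = y_n + z·[5/9·y_n + 4/9·y_{n+1}] ⇒ (1 − 4/9z)y_{n+1} = (1 + 5/9z)y_n
  ⇒ R(z) = (1 + 5/9z)/(1 − 4/9z).

Solve |R(x)|<1 on ℝ⁻.
x=-0.59: |R|=0.5326
R=−1: 1+5/9x = −1+4/9x ⇒ -1/9x=2 ⇒ x=2/(-1/9)=-18.0000
Confirm numerically:
  x=-16.913: |R|=0.98582 <1
  x=-14.260: |R|=0.94337 <1
  x=-12.126: |R|=0.89785 <1
  x=-18.492: |R|=1.00593 >1
  x=-18.264: |R|=1.00322 >1
Interval (-18.0000, 0).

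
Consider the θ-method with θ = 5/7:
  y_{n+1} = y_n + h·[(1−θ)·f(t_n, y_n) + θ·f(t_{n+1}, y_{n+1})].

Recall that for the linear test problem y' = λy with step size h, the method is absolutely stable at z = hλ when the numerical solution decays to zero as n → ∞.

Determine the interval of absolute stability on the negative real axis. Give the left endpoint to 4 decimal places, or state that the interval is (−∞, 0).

With y'=λy (z=hλ):
  y_{n+1} = y_n + z·[2/7·y_n + 5/7·y_{n+1}] ⇒ (1 − 5/7z)y_{n+1} = (1 + 2/7z)y_n
  so R(z) = (1 + 2/7z)/(1 − 5/7z).

Solve |R(x)|<1 on ℝ⁻.
x=-0.57: |R|=0.5949
x=-2: |R|=0.1765
x=-10: |R|=0.2281
x=-100: |R|=0.3807
θ=5/7≥1/2 ⇒ |1+2/7x|<|1−5/7x| ∀x<0 ⇒ interval (−∞,0).

(−∞, 0) — no finite endpoint.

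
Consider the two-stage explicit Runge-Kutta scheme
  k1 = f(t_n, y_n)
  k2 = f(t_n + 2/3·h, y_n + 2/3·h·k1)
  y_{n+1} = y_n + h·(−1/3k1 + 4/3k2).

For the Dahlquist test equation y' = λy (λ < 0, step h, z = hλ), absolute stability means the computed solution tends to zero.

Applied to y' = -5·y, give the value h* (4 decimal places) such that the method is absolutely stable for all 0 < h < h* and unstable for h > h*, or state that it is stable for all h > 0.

On y'=λy, z=hλ:
  k1=λy_n ⇒ h·k1=z·y_n;  k2=λ(1+2/3z)y_n ⇒ h·k2=z(1+2/3z)y_n
  y_{n+1}/y_n = 1 − 1/3z + 4/3z(1+2/3z) = 1 + z + 8/9z²
  so R(z) = 1 + z + 8/9z².

Find x<0 with |R(x)|<1.
x=-1.3: |R|=1.2022
R=1: x+8/9x²=0 ⇒ x=−9/8=-1.1250; min R=1−1/(4·8/9)=0.7188>−1
Confirm numerically:
  x=-0.988: |R|=0.87968 <1
  x=-0.918: |R|=0.83109 <1
  x=-0.543: |R|=0.71909 <1
  x=-1.546: |R|=1.57855 >1
  x=-1.402: |R|=1.34520 >1
  x=-1.208: |R|=1.08912 >1
Interval (-1.1250, 0).

(-1.1250,0); λ=-5 ⇒ h* = (9/8)/5 = 0.2250.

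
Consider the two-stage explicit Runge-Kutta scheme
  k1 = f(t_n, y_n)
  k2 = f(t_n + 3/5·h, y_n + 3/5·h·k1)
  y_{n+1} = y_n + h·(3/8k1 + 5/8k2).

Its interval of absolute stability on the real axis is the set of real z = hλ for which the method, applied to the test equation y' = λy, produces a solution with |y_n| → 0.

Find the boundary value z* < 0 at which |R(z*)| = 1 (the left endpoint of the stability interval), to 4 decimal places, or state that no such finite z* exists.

z* = -2.6667.

Test eqn y'=λy, z=hλ:
  k1=λy_n ⇒ h·k1=z·y_n;  k2=λ(1+3/5z)y_n ⇒ h·k2=z(1+3/5z)y_n
  y_{n+1}/y_n = 1 + 3/8z + 5/8z(1+3/5z) = 1 + z + 3/8z²
  Hence R(z) = 1 + z + 3/8z².

Need |R(x)|<1, x<0.
x=-1.1: |R|=0.3538
R=1: x+3/8x²=0 ⇒ x=−8/3=-2.6667; min R=1−1/(4·3/8)=0.3333>−1
Confirm numerically:
  x=-1.866: |R|=0.43973 <1
  x=-1.356: |R|=0.33353 <1
  x=-1.308: |R|=0.33357 <1
  x=-1.188: |R|=0.34125 <1
  x=-3.164: |R|=1.59009 >1
  x=-3.021: |R|=1.40142 >1
  x=-3.006: |R|=1.38251 >1
Interval (-2.6667, 0).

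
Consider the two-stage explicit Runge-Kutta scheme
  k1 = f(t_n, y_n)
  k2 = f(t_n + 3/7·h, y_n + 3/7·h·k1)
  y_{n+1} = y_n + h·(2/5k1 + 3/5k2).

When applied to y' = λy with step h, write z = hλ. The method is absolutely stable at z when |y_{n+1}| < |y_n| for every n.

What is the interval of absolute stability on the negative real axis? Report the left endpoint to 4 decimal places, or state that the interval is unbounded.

(-3.8889, 0).

On y'=λy, z=hλ:
  k1=λy_n ⇒ h·k1=z·y_n;  k2=λ(1+3/7z)y_n ⇒ h·k2=z(1+3/7z)y_n
  y_{n+1}/y_n = 1 + 2/5z + 3/5z(1+3/7z) = 1 + z + 9/35z²
  R(z) = 1 + z + 9/35z².

Boundary: |R(x)|=1, x<0.
x=-1.61: |R|=0.0565
R=1: x+9/35x²=0 ⇒ x=−35/9=-3.8889; min R=1−1/(4·9/35)=0.0278>−1
Confirm numerically:
  x=-3.361: |R|=0.54377 <1
  x=-3.154: |R|=0.40398 <1
  x=-2.532: |R|=0.11655 <1
  x=-2.434: |R|=0.08941 <1
  x=-4.462: |R|=1.65757 >1
  x=-4.371: |R|=1.54188 >1
Interval (-3.8889, 0).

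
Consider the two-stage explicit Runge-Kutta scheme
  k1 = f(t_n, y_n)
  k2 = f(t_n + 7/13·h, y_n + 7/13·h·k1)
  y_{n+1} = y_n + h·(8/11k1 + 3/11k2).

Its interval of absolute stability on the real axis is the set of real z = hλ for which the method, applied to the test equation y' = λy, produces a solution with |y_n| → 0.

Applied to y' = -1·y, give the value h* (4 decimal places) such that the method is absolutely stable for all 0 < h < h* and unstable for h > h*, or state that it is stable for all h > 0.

With y'=λy (z=hλ):
  k1=λy_n ⇒ h·k1=z·y_n;  k2=λ(1+7/13z)y_n ⇒ h·k2=z(1+7/13z)y_n
  y_{n+1}/y_n = 1 + 8/11z + 3/11z(1+7/13z) = 1 + z + 21/143z²
  Hence R(z) = 1 + z + 21/143z².

Find x<0 with |R(x)|<1.
x=-0.9: |R|=0.2190
R=1: x+21/143x²=0 ⇒ x=−143/21=-6.8095; min R=1−1/(4·21/143)=-0.7024>−1
Confirm numerically:
  x=-6.253: |R|=0.48896 <1
  x=-5.564: |R|=0.01771 <1
  x=-4.299: |R|=0.58495 <1
  x=-3.375: |R|=0.70225 <1
  x=-7.338: |R|=1.56949 >1
  x=-7.247: |R|=1.46558 >1
So |R|<1 on (-6.8095, 0).

(-6.8095,0); λ=-1 ⇒ h* = (143/21)/1 = 6.8095.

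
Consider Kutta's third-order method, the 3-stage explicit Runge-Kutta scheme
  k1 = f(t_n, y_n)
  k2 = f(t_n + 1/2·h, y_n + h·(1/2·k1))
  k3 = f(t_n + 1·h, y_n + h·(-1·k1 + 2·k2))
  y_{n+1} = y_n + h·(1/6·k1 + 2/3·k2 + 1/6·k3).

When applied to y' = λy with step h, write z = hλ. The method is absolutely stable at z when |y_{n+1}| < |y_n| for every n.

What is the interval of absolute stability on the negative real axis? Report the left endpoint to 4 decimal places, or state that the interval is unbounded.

z∈(-2.5127,0).

Test eqn y'=λy, z=hλ:
  order 3, 3-stage ⇒ R(z)=1+z+z^2/2+z^3/6
  (e.g. R(-1.36)=0.14556, |R|=0.14556)

Need |R(x)|<1, x<0.
x=-1.36: |R|=0.1456
|R(-2.54)|=1.0454 |R(-1.81)|=0.1602 |R(-1.67)|=0.0518
Bisect:
  x_lo=-3.3789 |R|=3.1000  x_hi=-0.0924 |R|=0.9117
  mid=-1.73566 |R|=0.10086 →hi
  mid=-2.55730 |R|=1.07478 →lo
  mid=-2.14648 |R|=0.49107 →hi
  mid=-2.35189 |R|=0.75440 →hi
  mid=-2.45460 |R|=0.90692 →hi
  mid=-2.50595 |R|=0.98886 →hi
  mid=-2.53163 |R|=1.03131 →lo
  mid=-2.51879 |R|=1.00996 →lo
  mid=-2.51237 |R|=0.99938 →hi
  mid=-2.51558 |R|=1.00466 →lo
  ...
  [-2.51277,-2.51257] ⇒ x*=-2.5127
Interval (-2.5127, 0).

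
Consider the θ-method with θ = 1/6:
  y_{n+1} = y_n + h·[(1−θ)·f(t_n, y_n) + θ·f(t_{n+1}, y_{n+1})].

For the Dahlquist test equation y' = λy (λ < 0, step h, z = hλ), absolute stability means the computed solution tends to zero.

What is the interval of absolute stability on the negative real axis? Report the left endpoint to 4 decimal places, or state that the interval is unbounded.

Set f=λy, z=hλ:
  y_{n+1} = y_n + z·[5/6·y_n + 1/6·y_{n+1}] ⇒ (1 − 1/6z)y_{n+1} = (1 + 5/6z)y_n
  so R(z) = (1 + 5/6z)/(1 − 1/6z).

Need |R(x)|<1, x<0.
x=-1.53: |R|=0.2191
R=−1: 1+5/6x = −1+1/6x ⇒ -2/3x=2 ⇒ x=2/(-2/3)=-3.0000
Confirm numerically:
  x=-2.458: |R|=0.74367 <1
  x=-1.874: |R|=0.42799 <1
  x=-1.638: |R|=0.28672 <1
  x=-1.372: |R|=0.11666 <1
  x=-3.221: |R|=1.09587 >1
  x=-3.165: |R|=1.07201 >1
  x=-3.079: |R|=1.03481 >1
So |R|<1 on (-3.0000, 0).

z∈(-3.0000,0).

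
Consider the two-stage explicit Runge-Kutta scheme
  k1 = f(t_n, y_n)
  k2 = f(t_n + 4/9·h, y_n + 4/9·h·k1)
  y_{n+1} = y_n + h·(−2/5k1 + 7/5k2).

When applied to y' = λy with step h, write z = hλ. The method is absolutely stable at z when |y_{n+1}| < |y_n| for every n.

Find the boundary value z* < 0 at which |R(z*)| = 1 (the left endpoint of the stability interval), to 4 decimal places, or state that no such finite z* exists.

z* = -1.6071.

On y'=λy, z=hλ:
  k1=λy_n ⇒ h·k1=z·y_n;  k2=λ(1+4/9z)y_n ⇒ h·k2=z(1+4/9z)y_n
  y_{n+1}/y_n = 1 − 2/5z + 7/5z(1+4/9z) = 1 + z + 28/45z²
  Hence R(z) = 1 + z + 28/45z².

Solve |R(x)|<1 on ℝ⁻.
x=-0.4: |R|=0.6996
R=1: x+28/45x²=0 ⇒ x=−45/28=-1.6071; min R=1−1/(4·28/45)=0.5982>−1
Confirm numerically:
  x=-1.272: |R|=0.73475 <1
  x=-0.998: |R|=0.62174 <1
  x=-0.953: |R|=0.61211 <1
  x=-2.025: |R|=1.52650 >1
  x=-1.987: |R|=1.46964 >1
  x=-1.907: |R|=1.35580 >1
Stable set (-1.6071, 0).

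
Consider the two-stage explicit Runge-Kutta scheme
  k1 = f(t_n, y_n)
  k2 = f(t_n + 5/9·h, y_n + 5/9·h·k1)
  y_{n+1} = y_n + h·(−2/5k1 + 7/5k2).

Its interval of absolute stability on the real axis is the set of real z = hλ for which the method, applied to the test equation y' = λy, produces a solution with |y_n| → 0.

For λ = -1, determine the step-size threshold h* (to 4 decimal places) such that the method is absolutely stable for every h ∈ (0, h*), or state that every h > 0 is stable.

(-1.2857,0); λ=-1 ⇒ h* = (9/7)/1 = 1.2857.

Test eqn y'=λy, z=hλ:
  k1=λy_n ⇒ h·k1=z·y_n;  k2=λ(1+5/9z)y_n ⇒ h·k2=z(1+5/9z)y_n
  y_{n+1}/y_n = 1 − 2/5z + 7/5z(1+5/9z) = 1 + z + 7/9z²
  R(z) = 1 + z + 7/9z².

Need |R(x)|<1, x<0.
x=-0.56: |R|=0.6839
R=1: x+7/9x²=0 ⇒ x=−9/7=-1.2857; min R=1−1/(4·7/9)=0.6786>−1
Confirm numerically:
  x=-1.187: |R|=0.90886 <1
  x=-1.097: |R|=0.83898 <1
  x=-0.707: |R|=0.68177 <1
  x=-0.676: |R|=0.67943 <1
  x=-1.716: |R|=1.57429 >1
  x=-1.708: |R|=1.56098 >1
  x=-1.682: |R|=1.51843 >1
So |R|<1 on (-1.2857, 0).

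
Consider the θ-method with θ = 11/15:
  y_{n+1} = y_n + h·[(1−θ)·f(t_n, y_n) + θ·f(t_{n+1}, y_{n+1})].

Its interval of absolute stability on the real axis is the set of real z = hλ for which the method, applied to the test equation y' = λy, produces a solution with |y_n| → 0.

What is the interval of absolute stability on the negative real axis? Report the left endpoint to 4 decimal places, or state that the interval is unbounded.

With y'=λy (z=hλ):
  y_{n+1} = y_n + z·[4/15·y_n + 11/15·y_{n+1}] ⇒ (1 − 11/15z)y_{n+1} = (1 + 4/15z)y_n
  so R(z) = (1 + 4/15z)/(1 − 11/15z).

Find x<0 with |R(x)|<1.
x=-1.09: |R|=0.3942
x=-2: |R|=0.1892
x=-10: |R|=0.2000
x=-100: |R|=0.3453
θ=11/15≥1/2 ⇒ |1+4/15x|<|1−11/15x| ∀x<0 ⇒ interval (−∞,0).

(−∞, 0) — no finite endpoint.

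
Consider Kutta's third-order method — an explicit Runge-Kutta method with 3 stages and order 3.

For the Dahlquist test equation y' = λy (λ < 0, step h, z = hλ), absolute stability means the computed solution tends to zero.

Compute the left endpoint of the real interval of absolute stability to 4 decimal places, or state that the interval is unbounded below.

left endpoint -2.5127.

With y'=λy (z=hλ):
  order 3, 3-stage ⇒ R(z)=1+z+z^2/2+z^3/6
  (e.g. R(-0.75)=0.46094, |R|=0.46094)

Need |R(x)|<1, x<0.
x=-0.75: |R|=0.4609
|R(-2.28)|=0.6562 |R(-2.19)|=0.5425 |R(-1.89)|=0.2292
Bisect:
  x_lo=-3.3524 |R|=3.0124  x_hi=-0.0818 |R|=0.9215
  mid=-1.71706 |R|=0.08665 →hi
  mid=-2.53471 |R|=1.03648 →lo
  mid=-2.12589 |R|=0.46748 →hi
  mid=-2.33030 |R|=0.72419 →hi
  mid=-2.43251 |R|=0.87285 →hi
  mid=-2.48361 |R|=0.95273 →hi
  mid=-2.50916 |R|=0.99412 →hi
  ...
  [-2.51275,-2.51255] ⇒ x*=-2.5127
So |R|<1 on (-2.5127, 0).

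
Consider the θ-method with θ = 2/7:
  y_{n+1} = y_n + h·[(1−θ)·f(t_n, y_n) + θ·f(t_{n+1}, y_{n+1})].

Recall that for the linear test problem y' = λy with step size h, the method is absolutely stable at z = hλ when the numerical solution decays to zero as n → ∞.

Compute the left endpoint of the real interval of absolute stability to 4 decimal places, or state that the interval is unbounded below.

Set f=λy, z=hλ:
  y_{n+1} = y_n + z·[5/7·y_n + 2/7·y_{n+1}] ⇒ (1 − 2/7z)y_{n+1} = (1 + 5/7z)y_n
  Hence R(z) = (1 + 5/7z)/(1 − 2/7z).

Find x<0 with |R(x)|<1.
x=-0.87: |R|=0.3032
R=−1: 1+5/7x = −1+2/7x ⇒ -3/7x=2 ⇒ x=2/(-3/7)=-4.6667
Confirm numerically:
  x=-3.442: |R|=0.73538 <1
  x=-2.637: |R|=0.50391 <1
  x=-2.055: |R|=0.29478 <1
  x=-1.991: |R|=0.26908 <1
  x=-5.060: |R|=1.06893 >1
  x=-4.974: |R|=1.05440 >1
  x=-4.750: |R|=1.01515 >1
Interval (-4.6667, 0).

left endpoint -4.6667.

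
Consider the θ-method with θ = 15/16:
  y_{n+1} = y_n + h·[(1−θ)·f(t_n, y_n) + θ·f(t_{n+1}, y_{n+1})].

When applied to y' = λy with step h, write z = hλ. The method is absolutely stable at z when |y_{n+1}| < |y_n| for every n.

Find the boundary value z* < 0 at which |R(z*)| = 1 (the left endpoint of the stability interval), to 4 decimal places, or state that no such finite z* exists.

Test eqn y'=λy, z=hλ:
  y_{n+1} = y_n + z·[1/16·y_n + 15/16·y_{n+1}] ⇒ (1 − 15/16z)y_{n+1} = (1 + 1/16z)y_n
  R(z) = (1 + 1/16z)/(1 − 15/16z).

Solve |R(x)|<1 on ℝ⁻.
x=-0.71: |R|=0.5737
x=-2: |R|=0.3043
x=-10: |R|=0.0361
x=-100: |R|=0.0554
θ=15/16≥1/2 ⇒ |1+1/16x|<|1−15/16x| ∀x<0 ⇒ stable on all of ℝ⁻.

unbounded; (−∞, 0).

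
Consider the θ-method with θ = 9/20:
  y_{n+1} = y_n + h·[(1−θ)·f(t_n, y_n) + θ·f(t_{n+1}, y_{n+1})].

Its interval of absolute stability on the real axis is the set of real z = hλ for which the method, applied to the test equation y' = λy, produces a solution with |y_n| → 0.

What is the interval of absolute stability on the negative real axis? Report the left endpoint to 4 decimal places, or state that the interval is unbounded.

On y'=λy, z=hλ:
  y_{n+1} = y_n + z·[11/20·y_n + 9/20·y_{n+1}] ⇒ (1 − 9/20z)y_{n+1} = (1 + 11/20z)y_n
  so R(z) = (1 + 11/20z)/(1 − 9/20z).

Need |R(x)|<1, x<0.
x=-1.58: |R|=0.0766
R=−1: 1+11/20x = −1+9/20x ⇒ -1/10x=2 ⇒ x=2/(-1/10)=-20.0000
Confirm numerically:
  x=-18.816: |R|=0.98749 <1
  x=-13.068: |R|=0.89925 <1
  x=-9.922: |R|=0.81559 <1
  x=-20.545: |R|=1.00532 >1
  x=-20.119: |R|=1.00118 >1
  x=-20.092: |R|=1.00092 >1
Stable set (-20.0000, 0).

(-20.0000, 0).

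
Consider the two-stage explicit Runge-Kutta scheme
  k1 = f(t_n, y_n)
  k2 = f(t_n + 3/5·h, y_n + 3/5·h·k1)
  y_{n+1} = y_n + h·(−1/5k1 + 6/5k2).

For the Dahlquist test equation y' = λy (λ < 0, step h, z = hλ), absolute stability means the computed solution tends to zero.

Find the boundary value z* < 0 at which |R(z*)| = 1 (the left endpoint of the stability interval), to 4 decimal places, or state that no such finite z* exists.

z* = -1.3889.

On y'=λy, z=hλ:
  k1=λy_n ⇒ h·k1=z·y_n;  k2=λ(1+3/5z)y_n ⇒ h·k2=z(1+3/5z)y_n
  y_{n+1}/y_n = 1 − 1/5z + 6/5z(1+3/5z) = 1 + z + 18/25z²
  R(z) = 1 + z + 18/25z².

Find x<0 with |R(x)|<1.
x=-1.66: |R|=1.3240
R=1: x+18/25x²=0 ⇒ x=−25/18=-1.3889; min R=1−1/(4·18/25)=0.6528>−1
Confirm numerically:
  x=-1.268: |R|=0.88963 <1
  x=-0.862: |R|=0.67299 <1
  x=-0.828: |R|=0.66562 <1
  x=-1.929: |R|=1.75015 >1
  x=-1.892: |R|=1.68536 >1
  x=-1.525: |R|=1.14945 >1
Interval (-1.3889, 0).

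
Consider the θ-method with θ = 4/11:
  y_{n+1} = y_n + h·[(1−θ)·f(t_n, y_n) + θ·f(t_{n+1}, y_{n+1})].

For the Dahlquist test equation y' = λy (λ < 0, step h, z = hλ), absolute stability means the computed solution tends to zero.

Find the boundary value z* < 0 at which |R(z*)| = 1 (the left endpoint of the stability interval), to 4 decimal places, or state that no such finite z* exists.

Test eqn y'=λy, z=hλ:
  y_{n+1} = y_n + z·[7/11·y_n + 4/11·y_{n+1}] ⇒ (1 − 4/11z)y_{n+1} = (1 + 7/11z)y_n
  ⇒ R(z) = (1 + 7/11z)/(1 − 4/11z).

Boundary: |R(x)|=1, x<0.
x=-1.13: |R|=0.1991
R=−1: 1+7/11x = −1+4/11x ⇒ -3/11x=2 ⇒ x=2/(-3/11)=-7.3333
Confirm numerically:
  x=-6.722: |R|=0.95159 <1
  x=-3.391: |R|=0.51852 <1
  x=-3.309: |R|=0.50186 <1
  x=-7.707: |R|=1.02680 >1
  x=-7.442: |R|=1.00800 >1
  x=-7.394: |R|=1.00449 >1
Interval (-7.3333, 0).

left endpoint -7.3333.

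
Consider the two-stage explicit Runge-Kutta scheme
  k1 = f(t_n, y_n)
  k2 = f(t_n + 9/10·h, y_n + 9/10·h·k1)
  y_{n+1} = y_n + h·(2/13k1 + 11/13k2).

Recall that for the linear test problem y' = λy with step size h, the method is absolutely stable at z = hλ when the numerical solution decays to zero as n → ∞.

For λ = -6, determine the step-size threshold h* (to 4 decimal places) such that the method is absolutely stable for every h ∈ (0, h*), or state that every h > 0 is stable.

Test eqn y'=λy, z=hλ:
  k1=λy_n ⇒ h·k1=z·y_n;  k2=λ(1+9/10z)y_n ⇒ h·k2=z(1+9/10z)y_n
  y_{n+1}/y_n = 1 + 2/13z + 11/13z(1+9/10z) = 1 + z + 99/130z²
  R(z) = 1 + z + 99/130z².

Find x<0 with |R(x)|<1.
x=-0.3: |R|=0.7685
R=1: x+99/130x²=0 ⇒ x=−130/99=-1.3131; min R=1−1/(4·99/130)=0.6717>−1
Confirm numerically:
  x=-1.157: |R|=0.86243 <1
  x=-1.040: |R|=0.78368 <1
  x=-0.946: |R|=0.73551 <1
  x=-0.810: |R|=0.68965 <1
  x=-1.843: |R|=1.74368 >1
  x=-1.720: |R|=1.53294 >1
Interval (-1.3131, 0).

(-1.3131,0); λ=-6 ⇒ h* = (130/99)/6 = 0.2189.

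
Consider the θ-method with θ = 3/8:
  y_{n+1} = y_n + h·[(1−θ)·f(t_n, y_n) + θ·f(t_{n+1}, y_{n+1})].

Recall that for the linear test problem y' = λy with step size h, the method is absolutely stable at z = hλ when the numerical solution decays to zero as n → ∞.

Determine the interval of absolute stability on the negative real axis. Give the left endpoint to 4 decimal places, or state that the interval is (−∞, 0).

On y'=λy, z=hλ:
  y_{n+1} = y_n + z·[5/8·y_n + 3/8·y_{n+1}] ⇒ (1 − 3/8z)y_{n+1} = (1 + 5/8z)y_n
  so R(z) = (1 + 5/8z)/(1 − 3/8z).

Boundary: |R(x)|=1, x<0.
x=-1.3: |R|=0.1261
R=−1: 1+5/8x = −1+3/8x ⇒ -1/4x=2 ⇒ x=2/(-1/4)=-8.0000
Confirm numerically:
  x=-6.779: |R|=0.91382 <1
  x=-5.820: |R|=0.82875 <1
  x=-4.916: |R|=0.72886 <1
  x=-3.731: |R|=0.55515 <1
  x=-8.496: |R|=1.02962 >1
  x=-8.431: |R|=1.02589 >1
  x=-8.318: |R|=1.01930 >1
So |R|<1 on (-8.0000, 0).

z∈(-8.0000,0).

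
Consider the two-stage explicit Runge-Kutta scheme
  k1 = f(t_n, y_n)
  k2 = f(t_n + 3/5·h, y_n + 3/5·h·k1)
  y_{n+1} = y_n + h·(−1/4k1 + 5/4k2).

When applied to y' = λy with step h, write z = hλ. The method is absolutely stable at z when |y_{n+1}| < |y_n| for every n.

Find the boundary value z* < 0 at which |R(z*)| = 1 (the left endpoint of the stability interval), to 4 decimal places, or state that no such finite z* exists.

z* = -1.3333.

With y'=λy (z=hλ):
  k1=λy_n ⇒ h·k1=z·y_n;  k2=λ(1+3/5z)y_n ⇒ h·k2=z(1+3/5z)y_n
  y_{n+1}/y_n = 1 − 1/4z + 5/4z(1+3/5z) = 1 + z + 3/4z²
  so R(z) = 1 + z + 3/4z².

Find x<0 with |R(x)|<1.
x=-1.45: |R|=1.1269
R=1: x+3/4x²=0 ⇒ x=−4/3=-1.3333; min R=1−1/(4·3/4)=0.6667>−1
Confirm numerically:
  x=-1.194: |R|=0.87523 <1
  x=-1.072: |R|=0.78989 <1
  x=-0.829: |R|=0.68643 <1
  x=-1.841: |R|=1.70096 >1
  x=-1.670: |R|=1.42168 >1
Stable set (-1.3333, 0).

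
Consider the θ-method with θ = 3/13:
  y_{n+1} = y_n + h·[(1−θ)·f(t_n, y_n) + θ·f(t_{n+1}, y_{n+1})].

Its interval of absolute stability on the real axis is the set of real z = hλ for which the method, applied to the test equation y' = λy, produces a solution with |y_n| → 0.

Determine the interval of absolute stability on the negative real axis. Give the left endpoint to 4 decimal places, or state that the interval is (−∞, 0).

(-3.7143, 0).

On y'=λy, z=hλ:
  y_{n+1} = y_n + z·[10/13·y_n + 3/13·y_{n+1}] ⇒ (1 − 3/13z)y_{n+1} = (1 + 10/13z)y_n
  R(z) = (1 + 10/13z)/(1 − 3/13z).

Find x<0 with |R(x)|<1.
x=-1.43: |R|=0.0752
R=−1: 1+10/13x = −1+3/13x ⇒ -7/13x=2 ⇒ x=2/(-7/13)=-3.7143
Confirm numerically:
  x=-2.603: |R|=0.62617 <1
  x=-1.797: |R|=0.27024 <1
  x=-1.791: |R|=0.26724 <1
  x=-1.696: |R|=0.21893 <1
  x=-4.059: |R|=1.09584 >1
  x=-4.012: |R|=1.08324 >1
  x=-3.780: |R|=1.01890 >1
Interval (-3.7143, 0).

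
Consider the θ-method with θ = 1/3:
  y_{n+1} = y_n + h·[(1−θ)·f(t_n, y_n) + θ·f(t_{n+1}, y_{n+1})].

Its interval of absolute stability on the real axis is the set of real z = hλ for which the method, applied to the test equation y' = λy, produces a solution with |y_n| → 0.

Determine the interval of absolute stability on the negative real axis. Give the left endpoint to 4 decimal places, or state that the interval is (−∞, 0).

Set f=λy, z=hλ:
  y_{n+1} = y_n + z·[2/3·y_n + 1/3·y_{n+1}] ⇒ (1 − 1/3z)y_{n+1} = (1 + 2/3z)y_n
  ⇒ R(z) = (1 + 2/3z)/(1 − 1/3z).

Find x<0 with |R(x)|<1.
x=-0.48: |R|=0.5862
R=−1: 1+2/3x = −1+1/3x ⇒ -1/3x=2 ⇒ x=2/(-1/3)=-6.0000
Confirm numerically:
  x=-5.149: |R|=0.89557 <1
  x=-3.732: |R|=0.66310 <1
  x=-3.081: |R|=0.51998 <1
  x=-2.503: |R|=0.36453 <1
  x=-6.355: |R|=1.03795 >1
  x=-6.265: |R|=1.02860 >1
  x=-6.140: |R|=1.01532 >1
Stable set (-6.0000, 0).

(-6.0000, 0).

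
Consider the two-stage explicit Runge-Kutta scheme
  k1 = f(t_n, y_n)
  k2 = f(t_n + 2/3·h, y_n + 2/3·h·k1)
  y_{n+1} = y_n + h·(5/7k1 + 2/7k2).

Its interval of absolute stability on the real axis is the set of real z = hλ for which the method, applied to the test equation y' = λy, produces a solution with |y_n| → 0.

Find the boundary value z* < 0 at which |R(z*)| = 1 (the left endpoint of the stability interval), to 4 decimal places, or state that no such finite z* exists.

With y'=λy (z=hλ):
  k1=λy_n ⇒ h·k1=z·y_n;  k2=λ(1+2/3z)y_n ⇒ h·k2=z(1+2/3z)y_n
  y_{n+1}/y_n = 1 + 5/7z + 2/7z(1+2/3z) = 1 + z + 4/21z²
  so R(z) = 1 + z + 4/21z².

Find x<0 with |R(x)|<1.
x=-0.96: |R|=0.2155
R=1: x+4/21x²=0 ⇒ x=−21/4=-5.2500; min R=1−1/(4·4/21)=-0.3125>−1
Confirm numerically:
  x=-4.183: |R|=0.14986 <1
  x=-4.084: |R|=0.09296 <1
  x=-2.892: |R|=0.29892 <1
  x=-2.288: |R|=0.29087 <1
  x=-5.638: |R|=1.41668 >1
  x=-5.531: |R|=1.29604 >1
Stable set (-5.2500, 0).

left endpoint -5.2500.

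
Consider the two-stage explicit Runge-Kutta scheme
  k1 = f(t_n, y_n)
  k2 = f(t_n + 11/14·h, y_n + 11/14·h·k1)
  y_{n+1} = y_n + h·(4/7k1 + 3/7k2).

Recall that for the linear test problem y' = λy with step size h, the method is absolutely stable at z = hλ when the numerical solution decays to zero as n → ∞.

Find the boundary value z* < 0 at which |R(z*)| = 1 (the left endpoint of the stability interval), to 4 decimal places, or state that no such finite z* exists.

left endpoint -2.9697.

Test eqn y'=λy, z=hλ:
  k1=λy_n ⇒ h·k1=z·y_n;  k2=λ(1+11/14z)y_n ⇒ h·k2=z(1+11/14z)y_n
  y_{n+1}/y_n = 1 + 4/7z + 3/7z(1+11/14z) = 1 + z + 33/98z²
  ⇒ R(z) = 1 + z + 33/98z².

Find x<0 with |R(x)|<1.
x=-1.07: |R|=0.3155
R=1: x+33/98x²=0 ⇒ x=−98/33=-2.9697; min R=1−1/(4·33/98)=0.2576>−1
Confirm numerically:
  x=-1.821: |R|=0.29563 <1
  x=-1.478: |R|=0.25759 <1
  x=-1.405: |R|=0.25972 <1
  x=-3.414: |R|=1.51078 >1
  x=-3.118: |R|=1.15571 >1
Stable set (-2.9697, 0).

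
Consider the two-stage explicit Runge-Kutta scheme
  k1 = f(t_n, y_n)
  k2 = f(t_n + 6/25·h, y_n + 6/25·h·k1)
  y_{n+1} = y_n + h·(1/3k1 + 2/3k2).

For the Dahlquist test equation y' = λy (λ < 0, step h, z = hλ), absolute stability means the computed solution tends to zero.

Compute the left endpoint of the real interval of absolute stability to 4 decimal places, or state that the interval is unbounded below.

left endpoint -6.2500.

With y'=λy (z=hλ):
  k1=λy_n ⇒ h·k1=z·y_n;  k2=λ(1+6/25z)y_n ⇒ h·k2=z(1+6/25z)y_n
  y_{n+1}/y_n = 1 + 1/3z + 2/3z(1+6/25z) = 1 + z + 4/25z²
  R(z) = 1 + z + 4/25z².

Solve |R(x)|<1 on ℝ⁻.
x=-1.26: |R|=0.0060
R=1: x+4/25x²=0 ⇒ x=−25/4=-6.2500; min R=1−1/(4·4/25)=-0.5625>−1
Confirm numerically:
  x=-5.095: |R|=0.05844 <1
  x=-4.152: |R|=0.39374 <1
  x=-3.723: |R|=0.50528 <1
  x=-2.702: |R|=0.53387 <1
  x=-6.417: |R|=1.17146 >1
  x=-6.321: |R|=1.07181 >1
So |R|<1 on (-6.2500, 0).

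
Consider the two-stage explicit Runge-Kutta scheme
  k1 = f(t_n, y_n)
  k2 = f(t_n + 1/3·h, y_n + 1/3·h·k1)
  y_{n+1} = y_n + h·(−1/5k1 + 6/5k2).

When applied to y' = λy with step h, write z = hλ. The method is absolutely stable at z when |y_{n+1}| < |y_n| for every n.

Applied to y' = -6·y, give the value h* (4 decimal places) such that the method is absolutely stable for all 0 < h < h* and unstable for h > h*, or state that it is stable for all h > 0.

(-2.5000,0); λ=-6 ⇒ h* = (5/2)/6 = 0.4167.

With y'=λy (z=hλ):
  k1=λy_n ⇒ h·k1=z·y_n;  k2=λ(1+1/3z)y_n ⇒ h·k2=z(1+1/3z)y_n
  y_{n+1}/y_n = 1 − 1/5z + 6/5z(1+1/3z) = 1 + z + 2/5z²
  so R(z) = 1 + z + 2/5z².

Find x<0 with |R(x)|<1.
x=-0.37: |R|=0.6848
R=1: x+2/5x²=0 ⇒ x=−5/2=-2.5000; min R=1−1/(4·2/5)=0.3750>−1
Confirm numerically:
  x=-2.381: |R|=0.88666 <1
  x=-2.317: |R|=0.83040 <1
  x=-2.314: |R|=0.82784 <1
  x=-1.462: |R|=0.39298 <1
  x=-2.921: |R|=1.49190 >1
  x=-2.860: |R|=1.41184 >1
  x=-2.848: |R|=1.39644 >1
So |R|<1 on (-2.5000, 0).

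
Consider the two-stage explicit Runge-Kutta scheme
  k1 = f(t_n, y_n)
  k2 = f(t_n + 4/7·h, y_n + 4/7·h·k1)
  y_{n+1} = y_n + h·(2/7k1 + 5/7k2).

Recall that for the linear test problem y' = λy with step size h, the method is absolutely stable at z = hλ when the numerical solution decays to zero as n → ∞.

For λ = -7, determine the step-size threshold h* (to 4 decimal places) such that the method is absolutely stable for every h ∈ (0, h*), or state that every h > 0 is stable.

Test eqn y'=λy, z=hλ:
  k1=λy_n ⇒ h·k1=z·y_n;  k2=λ(1+4/7z)y_n ⇒ h·k2=z(1+4/7z)y_n
  y_{n+1}/y_n = 1 + 2/7z + 5/7z(1+4/7z) = 1 + z + 20/49z²
  so R(z) = 1 + z + 20/49z².

Find x<0 with |R(x)|<1.
x=-0.56: |R|=0.5680
R=1: x+20/49x²=0 ⇒ x=−49/20=-2.4500; min R=1−1/(4·20/49)=0.3875>−1
Confirm numerically:
  x=-2.423: |R|=0.97330 <1
  x=-2.407: |R|=0.95775 <1
  x=-2.157: |R|=0.74204 <1
  x=-1.775: |R|=0.51097 <1
  x=-3.015: |R|=1.69530 >1
  x=-2.607: |R|=1.16706 >1
  x=-2.564: |R|=1.11930 >1
So |R|<1 on (-2.4500, 0).

(-2.4500,0); λ=-7 ⇒ h* = (49/20)/7 = 0.3500.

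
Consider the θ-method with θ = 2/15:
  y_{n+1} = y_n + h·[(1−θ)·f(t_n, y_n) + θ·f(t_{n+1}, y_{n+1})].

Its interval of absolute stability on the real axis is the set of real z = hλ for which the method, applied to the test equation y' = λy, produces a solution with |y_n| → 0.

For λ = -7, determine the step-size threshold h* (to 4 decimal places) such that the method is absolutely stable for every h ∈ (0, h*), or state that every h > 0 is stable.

(-2.7273,0); λ=-7 ⇒ h* = (30/11)/7 = 0.3896.

With y'=λy (z=hλ):
  y_{n+1} = y_n + z·[13/15·y_n + 2/15·y_{n+1}] ⇒ (1 − 2/15z)y_{n+1} = (1 + 13/15z)y_n
  ⇒ R(z) = (1 + 13/15z)/(1 − 2/15z).

Boundary: |R(x)|=1, x<0.
x=-0.57: |R|=0.4703
R=−1: 1+13/15x = −1+2/15x ⇒ -11/15x=2 ⇒ x=2/(-11/15)=-2.7273
Confirm numerically:
  x=-2.474: |R|=0.86034 <1
  x=-2.146: |R|=0.66857 <1
  x=-1.272: |R|=0.08755 <1
  x=-3.319: |R|=1.30081 >1
  x=-3.299: |R|=1.29118 >1
Interval (-2.7273, 0).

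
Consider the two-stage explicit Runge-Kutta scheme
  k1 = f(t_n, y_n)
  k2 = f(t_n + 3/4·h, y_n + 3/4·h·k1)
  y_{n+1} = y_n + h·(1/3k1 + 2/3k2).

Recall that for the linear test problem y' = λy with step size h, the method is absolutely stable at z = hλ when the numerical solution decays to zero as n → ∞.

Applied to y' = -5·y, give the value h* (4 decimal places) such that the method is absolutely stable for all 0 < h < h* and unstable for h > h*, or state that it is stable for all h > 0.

(-2.0000,0); λ=-5 ⇒ h* = (2)/5 = 0.4000.

On y'=λy, z=hλ:
  k1=λy_n ⇒ h·k1=z·y_n;  k2=λ(1+3/4z)y_n ⇒ h·k2=z(1+3/4z)y_n
  y_{n+1}/y_n = 1 + 1/3z + 2/3z(1+3/4z) = 1 + z + 1/2z²
  R(z) = 1 + z + 1/2z².

Need |R(x)|<1, x<0.
x=-0.72: |R|=0.5392
R=1: x+1/2x²=0 ⇒ x=−2=-2.0000; min R=1−1/(4·1/2)=0.5000>−1
Confirm numerically:
  x=-1.933: |R|=0.93524 <1
  x=-1.799: |R|=0.81920 <1
  x=-0.982: |R|=0.50016 <1
  x=-0.859: |R|=0.50994 <1
  x=-2.453: |R|=1.55560 >1
  x=-2.429: |R|=1.52102 >1
Interval (-2.0000, 0).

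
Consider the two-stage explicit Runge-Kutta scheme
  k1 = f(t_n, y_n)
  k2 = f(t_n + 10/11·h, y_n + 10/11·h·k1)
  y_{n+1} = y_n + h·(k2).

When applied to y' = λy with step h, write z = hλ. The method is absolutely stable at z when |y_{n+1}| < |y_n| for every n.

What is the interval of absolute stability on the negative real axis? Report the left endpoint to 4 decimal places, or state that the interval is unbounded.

z∈(-1.1000,0).

With y'=λy (z=hλ):
  k1=λy_n ⇒ h·k1=z·y_n;  k2=λ(1+10/11z)y_n ⇒ h·k2=z(1+10/11z)y_n
  y_{n+1}/y_n = 1 + z(1+10/11z) = 1 + z + 10/11z²
  ⇒ R(z) = 1 + z + 10/11z².

Find x<0 with |R(x)|<1.
x=-1.22: |R|=1.1331
R=1: x+10/11x²=0 ⇒ x=−11/10=-1.1000; min R=1−1/(4·10/11)=0.7250>−1
Confirm numerically:
  x=-0.737: |R|=0.75679 <1
  x=-0.459: |R|=0.73253 <1
  x=-1.681: |R|=1.88787 >1
  x=-1.249: |R|=1.16918 >1
Stable set (-1.1000, 0).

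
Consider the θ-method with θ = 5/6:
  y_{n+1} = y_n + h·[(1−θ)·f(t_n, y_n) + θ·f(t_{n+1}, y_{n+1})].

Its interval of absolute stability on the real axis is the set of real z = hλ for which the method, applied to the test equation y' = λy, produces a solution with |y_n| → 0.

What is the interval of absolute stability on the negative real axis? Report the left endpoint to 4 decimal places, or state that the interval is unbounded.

(−∞, 0) — no finite endpoint.

On y'=λy, z=hλ:
  y_{n+1} = y_n + z·[1/6·y_n + 5/6·y_{n+1}] ⇒ (1 − 5/6z)y_{n+1} = (1 + 1/6z)y_n
  R(z) = (1 + 1/6z)/(1 − 5/6z).

Find x<0 with |R(x)|<1.
x=-1.15: |R|=0.4128
x=-2: |R|=0.2500
x=-10: |R|=0.0714
x=-100: |R|=0.1858
θ=5/6≥1/2 ⇒ |1+1/6x|<|1−5/6x| ∀x<0 ⇒ unbounded interval.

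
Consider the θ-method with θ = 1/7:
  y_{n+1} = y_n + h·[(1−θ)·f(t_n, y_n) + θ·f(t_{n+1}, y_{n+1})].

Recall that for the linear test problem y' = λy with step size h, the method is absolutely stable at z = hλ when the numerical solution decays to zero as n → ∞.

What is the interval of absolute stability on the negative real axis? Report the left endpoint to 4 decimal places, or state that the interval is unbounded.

Set f=λy, z=hλ:
  y_{n+1} = y_n + z·[6/7·y_n + 1/7·y_{n+1}] ⇒ (1 − 1/7z)y_{n+1} = (1 + 6/7z)y_n
  Hence R(z) = (1 + 6/7z)/(1 − 1/7z).

Solve |R(x)|<1 on ℝ⁻.
x=-0.57: |R|=0.4729
R=−1: 1+6/7x = −1+1/7x ⇒ -5/7x=2 ⇒ x=2/(-5/7)=-2.8000
Confirm numerically:
  x=-1.963: |R|=0.53308 <1
  x=-1.864: |R|=0.47202 <1
  x=-1.701: |R|=0.36846 <1
  x=-3.378: |R|=1.27847 >1
  x=-3.147: |R|=1.17099 >1
  x=-3.086: |R|=1.14178 >1
Interval (-2.8000, 0).

z∈(-2.8000,0).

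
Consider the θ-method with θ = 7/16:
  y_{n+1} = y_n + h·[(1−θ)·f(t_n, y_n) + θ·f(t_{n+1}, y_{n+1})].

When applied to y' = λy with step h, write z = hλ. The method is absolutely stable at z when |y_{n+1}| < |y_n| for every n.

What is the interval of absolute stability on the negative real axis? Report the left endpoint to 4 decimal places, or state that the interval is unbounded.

(-16.0000, 0).

With y'=λy (z=hλ):
  y_{n+1} = y_n + z·[9/16·y_n + 7/16·y_{n+1}] ⇒ (1 − 7/16z)y_{n+1} = (1 + 9/16z)y_n
  R(z) = (1 + 9/16z)/(1 − 7/16z).

Solve |R(x)|<1 on ℝ⁻.
x=-1.05: |R|=0.2805
R=−1: 1+9/16x = −1+7/16x ⇒ -1/8x=2 ⇒ x=2/(-1/8)=-16.0000
Confirm numerically:
  x=-10.663: |R|=0.88224 <1
  x=-8.255: |R|=0.79007 <1
  x=-7.306: |R|=0.74103 <1
  x=-6.504: |R|=0.69133 <1
  x=-16.394: |R|=1.00603 >1
  x=-16.158: |R|=1.00245 >1
Interval (-16.0000, 0).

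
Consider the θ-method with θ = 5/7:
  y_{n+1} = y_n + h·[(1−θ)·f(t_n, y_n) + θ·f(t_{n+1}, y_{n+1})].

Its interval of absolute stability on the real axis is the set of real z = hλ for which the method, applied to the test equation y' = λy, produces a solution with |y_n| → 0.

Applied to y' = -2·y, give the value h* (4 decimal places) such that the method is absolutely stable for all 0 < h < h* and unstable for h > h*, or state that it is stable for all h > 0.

interval (−∞, 0). Any h>0 works for λ=-2.

Test eqn y'=λy, z=hλ:
  y_{n+1} = y_n + z·[2/7·y_n + 5/7·y_{n+1}] ⇒ (1 − 5/7z)y_{n+1} = (1 + 2/7z)y_n
  Hence R(z) = (1 + 2/7z)/(1 − 5/7z).

Find x<0 with |R(x)|<1.
x=-0.61: |R|=0.5751
x=-2: |R|=0.1765
x=-10: |R|=0.2281
x=-100: |R|=0.3807
θ=5/7≥1/2 ⇒ |1+2/7x|<|1−5/7x| ∀x<0 ⇒ interval (−∞,0).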